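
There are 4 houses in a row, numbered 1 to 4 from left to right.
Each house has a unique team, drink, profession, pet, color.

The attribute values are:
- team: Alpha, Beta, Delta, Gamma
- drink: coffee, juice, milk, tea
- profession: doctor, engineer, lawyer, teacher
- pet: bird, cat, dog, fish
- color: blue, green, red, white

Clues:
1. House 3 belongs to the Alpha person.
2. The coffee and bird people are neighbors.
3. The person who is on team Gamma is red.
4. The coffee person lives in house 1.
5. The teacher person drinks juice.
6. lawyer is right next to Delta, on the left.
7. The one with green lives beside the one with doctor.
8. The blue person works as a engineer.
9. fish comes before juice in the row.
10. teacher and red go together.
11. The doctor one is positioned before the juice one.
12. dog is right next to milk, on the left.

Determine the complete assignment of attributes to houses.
Solution:

House | Team | Drink | Profession | Pet | Color
-----------------------------------------------
  1   | Beta | coffee | lawyer | dog | green
  2   | Delta | milk | doctor | bird | white
  3   | Alpha | tea | engineer | fish | blue
  4   | Gamma | juice | teacher | cat | red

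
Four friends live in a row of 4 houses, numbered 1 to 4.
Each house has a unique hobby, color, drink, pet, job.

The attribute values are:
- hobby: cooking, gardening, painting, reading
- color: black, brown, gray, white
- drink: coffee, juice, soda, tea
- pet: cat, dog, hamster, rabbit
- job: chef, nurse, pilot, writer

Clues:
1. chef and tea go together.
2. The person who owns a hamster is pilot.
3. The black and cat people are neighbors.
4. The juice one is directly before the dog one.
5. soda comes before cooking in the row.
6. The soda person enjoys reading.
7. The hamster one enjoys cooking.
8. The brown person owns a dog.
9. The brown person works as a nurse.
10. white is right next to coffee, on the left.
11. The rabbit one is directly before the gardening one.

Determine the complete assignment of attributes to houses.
Solution:

House | Hobby | Color | Drink | Pet | Job
-----------------------------------------
  1   | reading | black | soda | rabbit | writer
  2   | gardening | gray | tea | cat | chef
  3   | cooking | white | juice | hamster | pilot
  4   | painting | brown | coffee | dog | nurse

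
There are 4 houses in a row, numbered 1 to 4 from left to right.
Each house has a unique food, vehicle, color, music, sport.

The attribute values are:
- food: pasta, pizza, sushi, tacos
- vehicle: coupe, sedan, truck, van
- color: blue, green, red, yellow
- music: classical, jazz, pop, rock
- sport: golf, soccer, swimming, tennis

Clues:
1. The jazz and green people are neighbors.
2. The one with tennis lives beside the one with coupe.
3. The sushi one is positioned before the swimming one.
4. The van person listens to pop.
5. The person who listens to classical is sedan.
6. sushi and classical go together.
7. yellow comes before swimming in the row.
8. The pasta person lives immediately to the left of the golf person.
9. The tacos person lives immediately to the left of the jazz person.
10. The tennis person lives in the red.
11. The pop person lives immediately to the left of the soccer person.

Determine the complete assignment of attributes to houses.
Solution:

House | Food | Vehicle | Color | Music | Sport
----------------------------------------------
  1   | tacos | van | red | pop | tennis
  2   | pasta | coupe | yellow | jazz | soccer
  3   | sushi | sedan | green | classical | golf
  4   | pizza | truck | blue | rock | swimming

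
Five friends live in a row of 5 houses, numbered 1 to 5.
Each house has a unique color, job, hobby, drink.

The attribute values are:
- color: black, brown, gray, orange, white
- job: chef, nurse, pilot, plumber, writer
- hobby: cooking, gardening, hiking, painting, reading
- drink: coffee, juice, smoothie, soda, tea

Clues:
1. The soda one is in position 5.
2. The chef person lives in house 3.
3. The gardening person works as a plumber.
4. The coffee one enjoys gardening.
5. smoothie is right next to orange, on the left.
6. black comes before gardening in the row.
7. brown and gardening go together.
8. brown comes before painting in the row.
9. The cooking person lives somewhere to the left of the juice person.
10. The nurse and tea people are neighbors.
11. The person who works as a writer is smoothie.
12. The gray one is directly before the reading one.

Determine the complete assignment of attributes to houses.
Solution:

House | Color | Job | Hobby | Drink
-----------------------------------
  1   | gray | writer | cooking | smoothie
  2   | orange | nurse | reading | juice
  3   | black | chef | hiking | tea
  4   | brown | plumber | gardening | coffee
  5   | white | pilot | painting | soda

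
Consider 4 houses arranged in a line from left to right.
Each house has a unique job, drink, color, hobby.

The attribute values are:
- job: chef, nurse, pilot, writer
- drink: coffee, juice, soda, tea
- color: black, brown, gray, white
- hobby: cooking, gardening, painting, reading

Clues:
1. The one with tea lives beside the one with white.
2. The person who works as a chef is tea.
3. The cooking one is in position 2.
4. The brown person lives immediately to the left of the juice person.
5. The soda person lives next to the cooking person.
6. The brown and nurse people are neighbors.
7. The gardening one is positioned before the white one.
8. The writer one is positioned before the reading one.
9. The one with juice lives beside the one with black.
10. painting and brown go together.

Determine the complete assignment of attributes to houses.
Solution:

House | Job | Drink | Color | Hobby
-----------------------------------
  1   | writer | soda | brown | painting
  2   | nurse | juice | gray | cooking
  3   | chef | tea | black | gardening
  4   | pilot | coffee | white | reading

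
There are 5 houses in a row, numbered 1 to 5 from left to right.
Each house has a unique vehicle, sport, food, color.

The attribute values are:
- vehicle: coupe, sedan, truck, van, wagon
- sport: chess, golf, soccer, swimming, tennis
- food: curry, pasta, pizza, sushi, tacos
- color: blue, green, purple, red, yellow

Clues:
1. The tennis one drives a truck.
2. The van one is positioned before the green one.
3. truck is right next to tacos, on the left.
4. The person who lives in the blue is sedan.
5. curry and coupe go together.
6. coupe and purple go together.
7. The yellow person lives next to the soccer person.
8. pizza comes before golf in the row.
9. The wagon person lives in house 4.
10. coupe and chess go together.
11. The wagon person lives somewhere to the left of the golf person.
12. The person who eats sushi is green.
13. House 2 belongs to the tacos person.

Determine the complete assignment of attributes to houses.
Solution:

House | Vehicle | Sport | Food | Color
--------------------------------------
  1   | truck | tennis | pizza | yellow
  2   | van | soccer | tacos | red
  3   | coupe | chess | curry | purple
  4   | wagon | swimming | sushi | green
  5   | sedan | golf | pasta | blue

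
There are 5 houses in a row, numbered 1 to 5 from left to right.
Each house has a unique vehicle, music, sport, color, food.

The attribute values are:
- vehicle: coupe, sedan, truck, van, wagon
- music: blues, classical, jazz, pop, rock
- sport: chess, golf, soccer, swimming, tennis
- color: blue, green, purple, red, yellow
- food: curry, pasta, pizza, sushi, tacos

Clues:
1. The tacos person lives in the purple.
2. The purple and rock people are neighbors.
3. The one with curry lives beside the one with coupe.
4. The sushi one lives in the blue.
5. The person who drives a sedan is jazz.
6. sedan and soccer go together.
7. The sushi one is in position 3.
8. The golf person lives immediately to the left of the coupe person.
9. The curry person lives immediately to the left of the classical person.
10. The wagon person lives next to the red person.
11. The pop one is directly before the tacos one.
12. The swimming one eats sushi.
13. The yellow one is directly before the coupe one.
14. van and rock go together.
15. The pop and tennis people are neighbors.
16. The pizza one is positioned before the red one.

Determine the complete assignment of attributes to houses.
Solution:

House | Vehicle | Music | Sport | Color | Food
----------------------------------------------
  1   | truck | pop | golf | yellow | curry
  2   | coupe | classical | tennis | purple | tacos
  3   | van | rock | swimming | blue | sushi
  4   | wagon | blues | chess | green | pizza
  5   | sedan | jazz | soccer | red | pasta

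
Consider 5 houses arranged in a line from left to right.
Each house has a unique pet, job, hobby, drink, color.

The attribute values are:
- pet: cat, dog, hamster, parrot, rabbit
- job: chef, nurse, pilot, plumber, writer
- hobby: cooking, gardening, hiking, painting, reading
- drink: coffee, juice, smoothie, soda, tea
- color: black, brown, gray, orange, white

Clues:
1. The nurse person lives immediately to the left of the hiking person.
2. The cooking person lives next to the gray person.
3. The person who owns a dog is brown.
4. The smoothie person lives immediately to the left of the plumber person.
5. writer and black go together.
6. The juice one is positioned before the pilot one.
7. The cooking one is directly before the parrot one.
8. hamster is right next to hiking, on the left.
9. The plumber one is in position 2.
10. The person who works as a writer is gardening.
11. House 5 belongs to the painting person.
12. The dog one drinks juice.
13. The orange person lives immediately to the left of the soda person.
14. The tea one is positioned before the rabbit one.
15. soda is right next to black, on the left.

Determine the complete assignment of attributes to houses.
Solution:

House | Pet | Job | Hobby | Drink | Color
-----------------------------------------
  1   | hamster | nurse | cooking | smoothie | orange
  2   | parrot | plumber | hiking | soda | gray
  3   | cat | writer | gardening | tea | black
  4   | dog | chef | reading | juice | brown
  5   | rabbit | pilot | painting | coffee | white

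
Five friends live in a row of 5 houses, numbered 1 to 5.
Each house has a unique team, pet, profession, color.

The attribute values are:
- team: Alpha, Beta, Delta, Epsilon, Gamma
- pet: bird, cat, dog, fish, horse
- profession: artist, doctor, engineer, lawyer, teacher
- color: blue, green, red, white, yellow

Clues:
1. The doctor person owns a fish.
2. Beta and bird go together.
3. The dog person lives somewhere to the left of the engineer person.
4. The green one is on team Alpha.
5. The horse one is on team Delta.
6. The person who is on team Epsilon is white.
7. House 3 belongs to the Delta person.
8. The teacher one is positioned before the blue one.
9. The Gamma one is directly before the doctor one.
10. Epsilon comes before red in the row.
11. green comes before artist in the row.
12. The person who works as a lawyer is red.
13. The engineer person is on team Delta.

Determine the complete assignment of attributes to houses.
Solution:

House | Team | Pet | Profession | Color
---------------------------------------
  1   | Gamma | dog | teacher | yellow
  2   | Alpha | fish | doctor | green
  3   | Delta | horse | engineer | blue
  4   | Epsilon | cat | artist | white
  5   | Beta | bird | lawyer | red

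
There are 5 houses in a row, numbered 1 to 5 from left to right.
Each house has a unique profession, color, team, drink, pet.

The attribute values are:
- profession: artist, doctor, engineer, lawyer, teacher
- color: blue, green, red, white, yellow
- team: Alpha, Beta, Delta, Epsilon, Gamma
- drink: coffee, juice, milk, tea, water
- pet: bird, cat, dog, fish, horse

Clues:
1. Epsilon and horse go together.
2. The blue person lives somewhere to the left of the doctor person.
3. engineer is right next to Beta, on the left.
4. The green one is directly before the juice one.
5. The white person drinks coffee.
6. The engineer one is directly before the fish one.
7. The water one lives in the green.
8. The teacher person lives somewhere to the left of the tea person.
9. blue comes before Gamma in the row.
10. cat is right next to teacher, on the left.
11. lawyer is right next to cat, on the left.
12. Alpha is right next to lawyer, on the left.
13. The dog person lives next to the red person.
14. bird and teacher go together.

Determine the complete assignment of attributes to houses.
Solution:

House | Profession | Color | Team | Drink | Pet
-----------------------------------------------
  1   | engineer | green | Alpha | water | dog
  2   | lawyer | red | Beta | juice | fish
  3   | artist | blue | Delta | milk | cat
  4   | teacher | white | Gamma | coffee | bird
  5   | doctor | yellow | Epsilon | tea | horse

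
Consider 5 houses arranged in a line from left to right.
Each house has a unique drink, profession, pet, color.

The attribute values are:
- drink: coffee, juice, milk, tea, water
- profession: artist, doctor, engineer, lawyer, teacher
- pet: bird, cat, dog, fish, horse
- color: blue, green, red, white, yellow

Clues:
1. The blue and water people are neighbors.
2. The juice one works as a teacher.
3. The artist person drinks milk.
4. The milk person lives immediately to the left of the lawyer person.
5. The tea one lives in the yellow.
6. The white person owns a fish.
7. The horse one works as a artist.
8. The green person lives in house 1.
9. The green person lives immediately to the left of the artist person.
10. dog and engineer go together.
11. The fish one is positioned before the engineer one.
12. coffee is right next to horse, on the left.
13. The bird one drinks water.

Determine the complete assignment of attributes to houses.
Solution:

House | Drink | Profession | Pet | Color
----------------------------------------
  1   | coffee | doctor | cat | green
  2   | milk | artist | horse | blue
  3   | water | lawyer | bird | red
  4   | juice | teacher | fish | white
  5   | tea | engineer | dog | yellow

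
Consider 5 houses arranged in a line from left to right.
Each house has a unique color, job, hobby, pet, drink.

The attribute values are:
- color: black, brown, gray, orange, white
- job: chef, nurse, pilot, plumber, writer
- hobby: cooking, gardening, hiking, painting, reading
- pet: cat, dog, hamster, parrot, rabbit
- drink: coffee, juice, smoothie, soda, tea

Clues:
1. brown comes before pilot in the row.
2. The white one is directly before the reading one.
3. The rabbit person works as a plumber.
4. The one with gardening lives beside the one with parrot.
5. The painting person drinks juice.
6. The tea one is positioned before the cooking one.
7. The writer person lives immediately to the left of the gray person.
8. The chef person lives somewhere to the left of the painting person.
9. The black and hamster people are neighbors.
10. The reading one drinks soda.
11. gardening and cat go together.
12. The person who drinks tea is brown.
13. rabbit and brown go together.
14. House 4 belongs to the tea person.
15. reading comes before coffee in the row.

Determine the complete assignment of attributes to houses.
Solution:

House | Color | Job | Hobby | Pet | Drink
-----------------------------------------
  1   | white | chef | gardening | cat | smoothie
  2   | black | writer | reading | parrot | soda
  3   | gray | nurse | painting | hamster | juice
  4   | brown | plumber | hiking | rabbit | tea
  5   | orange | pilot | cooking | dog | coffee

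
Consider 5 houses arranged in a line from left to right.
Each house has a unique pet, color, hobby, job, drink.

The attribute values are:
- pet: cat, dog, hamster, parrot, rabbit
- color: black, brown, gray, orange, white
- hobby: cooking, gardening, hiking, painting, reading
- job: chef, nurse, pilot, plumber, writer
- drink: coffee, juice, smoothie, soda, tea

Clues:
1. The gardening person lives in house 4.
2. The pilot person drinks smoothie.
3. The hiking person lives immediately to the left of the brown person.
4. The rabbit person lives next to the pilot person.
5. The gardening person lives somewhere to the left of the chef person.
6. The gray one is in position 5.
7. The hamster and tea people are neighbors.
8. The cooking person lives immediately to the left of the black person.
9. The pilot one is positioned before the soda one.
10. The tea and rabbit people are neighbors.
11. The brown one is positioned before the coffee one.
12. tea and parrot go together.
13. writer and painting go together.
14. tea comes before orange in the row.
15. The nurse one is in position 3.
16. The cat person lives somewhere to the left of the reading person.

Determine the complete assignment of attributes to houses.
Solution:

House | Pet | Color | Hobby | Job | Drink
-----------------------------------------
  1   | hamster | white | hiking | plumber | juice
  2   | parrot | brown | painting | writer | tea
  3   | rabbit | orange | cooking | nurse | coffee
  4   | cat | black | gardening | pilot | smoothie
  5   | dog | gray | reading | chef | soda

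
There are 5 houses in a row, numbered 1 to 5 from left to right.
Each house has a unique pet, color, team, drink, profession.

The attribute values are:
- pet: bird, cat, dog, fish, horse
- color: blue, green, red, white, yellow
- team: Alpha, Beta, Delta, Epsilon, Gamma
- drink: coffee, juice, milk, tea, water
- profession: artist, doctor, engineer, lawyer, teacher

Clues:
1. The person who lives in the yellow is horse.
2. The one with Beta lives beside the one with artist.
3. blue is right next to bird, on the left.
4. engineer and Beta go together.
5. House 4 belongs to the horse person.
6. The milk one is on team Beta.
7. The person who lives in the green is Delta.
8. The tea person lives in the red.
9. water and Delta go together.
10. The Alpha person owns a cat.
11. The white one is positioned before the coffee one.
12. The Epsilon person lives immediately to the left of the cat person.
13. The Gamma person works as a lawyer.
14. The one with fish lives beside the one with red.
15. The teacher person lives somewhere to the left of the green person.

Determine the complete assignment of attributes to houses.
Solution:

House | Pet | Color | Team | Drink | Profession
-----------------------------------------------
  1   | fish | blue | Beta | milk | engineer
  2   | bird | red | Epsilon | tea | artist
  3   | cat | white | Alpha | juice | teacher
  4   | horse | yellow | Gamma | coffee | lawyer
  5   | dog | green | Delta | water | doctor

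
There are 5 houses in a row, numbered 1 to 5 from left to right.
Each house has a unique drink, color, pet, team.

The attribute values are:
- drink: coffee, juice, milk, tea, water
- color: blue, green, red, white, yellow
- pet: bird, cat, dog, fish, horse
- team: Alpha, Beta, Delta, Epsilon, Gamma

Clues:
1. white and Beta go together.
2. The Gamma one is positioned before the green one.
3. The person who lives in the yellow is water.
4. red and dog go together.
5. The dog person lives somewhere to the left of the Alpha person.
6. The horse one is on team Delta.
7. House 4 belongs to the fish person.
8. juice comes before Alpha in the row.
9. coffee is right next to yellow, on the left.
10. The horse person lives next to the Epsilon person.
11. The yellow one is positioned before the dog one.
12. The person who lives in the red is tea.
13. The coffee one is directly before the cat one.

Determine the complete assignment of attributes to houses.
Solution:

House | Drink | Color | Pet | Team
----------------------------------
  1   | coffee | blue | horse | Delta
  2   | water | yellow | cat | Epsilon
  3   | tea | red | dog | Gamma
  4   | juice | white | fish | Beta
  5   | milk | green | bird | Alpha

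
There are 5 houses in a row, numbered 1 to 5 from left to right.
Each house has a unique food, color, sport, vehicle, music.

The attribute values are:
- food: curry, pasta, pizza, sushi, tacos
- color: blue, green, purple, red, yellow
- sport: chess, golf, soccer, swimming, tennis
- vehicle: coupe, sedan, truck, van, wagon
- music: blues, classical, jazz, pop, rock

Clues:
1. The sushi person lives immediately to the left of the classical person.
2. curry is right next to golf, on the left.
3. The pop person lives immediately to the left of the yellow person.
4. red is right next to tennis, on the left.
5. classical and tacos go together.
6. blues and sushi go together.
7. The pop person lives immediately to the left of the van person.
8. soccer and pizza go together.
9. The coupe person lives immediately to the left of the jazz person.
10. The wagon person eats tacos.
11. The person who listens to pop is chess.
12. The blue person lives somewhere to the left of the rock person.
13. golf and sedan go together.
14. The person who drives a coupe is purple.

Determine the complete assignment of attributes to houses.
Solution:

House | Food | Color | Sport | Vehicle | Music
----------------------------------------------
  1   | pasta | purple | chess | coupe | pop
  2   | curry | yellow | swimming | van | jazz
  3   | sushi | red | golf | sedan | blues
  4   | tacos | blue | tennis | wagon | classical
  5   | pizza | green | soccer | truck | rock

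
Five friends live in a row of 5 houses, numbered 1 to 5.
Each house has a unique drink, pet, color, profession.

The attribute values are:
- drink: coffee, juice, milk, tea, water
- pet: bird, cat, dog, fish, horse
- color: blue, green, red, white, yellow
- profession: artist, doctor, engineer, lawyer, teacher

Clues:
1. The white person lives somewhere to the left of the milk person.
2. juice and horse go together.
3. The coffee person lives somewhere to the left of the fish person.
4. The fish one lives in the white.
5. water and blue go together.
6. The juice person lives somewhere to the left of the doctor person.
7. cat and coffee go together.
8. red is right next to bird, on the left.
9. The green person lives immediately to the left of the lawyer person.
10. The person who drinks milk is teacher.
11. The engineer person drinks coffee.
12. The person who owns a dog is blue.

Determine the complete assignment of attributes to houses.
Solution:

House | Drink | Pet | Color | Profession
----------------------------------------
  1   | coffee | cat | green | engineer
  2   | tea | fish | white | lawyer
  3   | juice | horse | red | artist
  4   | milk | bird | yellow | teacher
  5   | water | dog | blue | doctor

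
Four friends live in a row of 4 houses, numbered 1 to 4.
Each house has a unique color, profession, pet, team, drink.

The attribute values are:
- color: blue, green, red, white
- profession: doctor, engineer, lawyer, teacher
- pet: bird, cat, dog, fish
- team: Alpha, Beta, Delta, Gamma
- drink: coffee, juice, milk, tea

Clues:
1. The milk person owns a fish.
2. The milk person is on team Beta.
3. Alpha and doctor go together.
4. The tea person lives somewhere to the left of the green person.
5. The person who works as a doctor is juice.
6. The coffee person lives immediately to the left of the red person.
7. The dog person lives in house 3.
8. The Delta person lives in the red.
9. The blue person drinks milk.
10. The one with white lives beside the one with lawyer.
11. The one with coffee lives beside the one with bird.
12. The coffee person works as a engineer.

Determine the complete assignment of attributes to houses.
Solution:

House | Color | Profession | Pet | Team | Drink
-----------------------------------------------
  1   | white | engineer | cat | Gamma | coffee
  2   | red | lawyer | bird | Delta | tea
  3   | green | doctor | dog | Alpha | juice
  4   | blue | teacher | fish | Beta | milk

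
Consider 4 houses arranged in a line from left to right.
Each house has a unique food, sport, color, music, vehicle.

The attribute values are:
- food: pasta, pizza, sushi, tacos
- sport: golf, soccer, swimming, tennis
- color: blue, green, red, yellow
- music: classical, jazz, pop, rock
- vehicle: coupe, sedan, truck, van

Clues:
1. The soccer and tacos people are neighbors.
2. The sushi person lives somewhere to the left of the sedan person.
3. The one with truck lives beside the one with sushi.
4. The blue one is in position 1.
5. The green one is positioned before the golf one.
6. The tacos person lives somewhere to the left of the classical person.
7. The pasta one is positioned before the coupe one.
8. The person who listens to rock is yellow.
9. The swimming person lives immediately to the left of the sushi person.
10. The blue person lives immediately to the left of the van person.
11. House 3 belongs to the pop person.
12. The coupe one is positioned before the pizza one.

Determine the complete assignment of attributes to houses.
Solution:

House | Food | Sport | Color | Music | Vehicle
----------------------------------------------
  1   | pasta | swimming | blue | jazz | truck
  2   | sushi | soccer | yellow | rock | van
  3   | tacos | tennis | green | pop | coupe
  4   | pizza | golf | red | classical | sedan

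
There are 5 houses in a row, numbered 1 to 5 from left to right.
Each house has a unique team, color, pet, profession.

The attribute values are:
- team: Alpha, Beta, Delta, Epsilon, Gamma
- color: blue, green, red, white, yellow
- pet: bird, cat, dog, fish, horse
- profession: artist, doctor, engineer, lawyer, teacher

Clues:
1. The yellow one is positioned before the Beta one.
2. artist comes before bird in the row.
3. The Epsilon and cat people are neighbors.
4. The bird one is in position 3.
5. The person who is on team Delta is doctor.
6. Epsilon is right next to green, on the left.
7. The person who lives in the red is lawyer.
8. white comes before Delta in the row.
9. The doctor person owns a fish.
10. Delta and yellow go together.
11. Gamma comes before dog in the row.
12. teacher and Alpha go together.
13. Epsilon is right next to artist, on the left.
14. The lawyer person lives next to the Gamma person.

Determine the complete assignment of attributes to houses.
Solution:

House | Team | Color | Pet | Profession
---------------------------------------
  1   | Epsilon | red | horse | lawyer
  2   | Gamma | green | cat | artist
  3   | Alpha | white | bird | teacher
  4   | Delta | yellow | fish | doctor
  5   | Beta | blue | dog | engineer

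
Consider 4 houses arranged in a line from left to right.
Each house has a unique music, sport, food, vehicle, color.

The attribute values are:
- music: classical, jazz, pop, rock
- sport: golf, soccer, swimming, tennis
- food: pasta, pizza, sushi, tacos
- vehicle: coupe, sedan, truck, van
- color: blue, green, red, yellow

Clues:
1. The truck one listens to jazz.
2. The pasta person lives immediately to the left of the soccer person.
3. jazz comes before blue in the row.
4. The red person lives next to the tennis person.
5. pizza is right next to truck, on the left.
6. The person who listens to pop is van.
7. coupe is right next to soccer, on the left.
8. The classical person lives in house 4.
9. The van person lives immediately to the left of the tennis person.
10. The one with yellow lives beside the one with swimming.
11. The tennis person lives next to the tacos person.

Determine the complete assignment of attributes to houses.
Solution:

House | Music | Sport | Food | Vehicle | Color
----------------------------------------------
  1   | rock | golf | pasta | coupe | green
  2   | pop | soccer | pizza | van | red
  3   | jazz | tennis | sushi | truck | yellow
  4   | classical | swimming | tacos | sedan | blue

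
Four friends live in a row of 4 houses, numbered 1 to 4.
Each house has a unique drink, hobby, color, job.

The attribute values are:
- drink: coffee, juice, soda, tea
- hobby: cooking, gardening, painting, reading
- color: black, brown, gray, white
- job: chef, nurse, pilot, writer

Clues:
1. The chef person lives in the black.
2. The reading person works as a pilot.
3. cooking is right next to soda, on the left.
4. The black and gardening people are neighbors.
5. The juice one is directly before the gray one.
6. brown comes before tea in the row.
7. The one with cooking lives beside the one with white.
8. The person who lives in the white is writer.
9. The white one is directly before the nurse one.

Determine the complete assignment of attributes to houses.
Solution:

House | Drink | Hobby | Color | Job
-----------------------------------
  1   | coffee | cooking | black | chef
  2   | soda | gardening | white | writer
  3   | juice | painting | brown | nurse
  4   | tea | reading | gray | pilot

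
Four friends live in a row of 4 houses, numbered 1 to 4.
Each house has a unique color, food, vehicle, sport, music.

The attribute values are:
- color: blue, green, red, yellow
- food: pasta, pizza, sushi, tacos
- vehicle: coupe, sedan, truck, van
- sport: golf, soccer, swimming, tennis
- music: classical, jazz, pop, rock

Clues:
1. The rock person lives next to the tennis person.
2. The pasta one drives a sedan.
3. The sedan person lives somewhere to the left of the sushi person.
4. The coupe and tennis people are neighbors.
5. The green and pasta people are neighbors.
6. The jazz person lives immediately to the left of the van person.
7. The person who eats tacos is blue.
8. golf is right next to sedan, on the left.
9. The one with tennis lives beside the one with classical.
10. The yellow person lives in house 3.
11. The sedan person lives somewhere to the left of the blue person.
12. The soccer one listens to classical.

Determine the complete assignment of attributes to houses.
Solution:

House | Color | Food | Vehicle | Sport | Music
----------------------------------------------
  1   | green | pizza | coupe | golf | rock
  2   | red | pasta | sedan | tennis | jazz
  3   | yellow | sushi | van | soccer | classical
  4   | blue | tacos | truck | swimming | pop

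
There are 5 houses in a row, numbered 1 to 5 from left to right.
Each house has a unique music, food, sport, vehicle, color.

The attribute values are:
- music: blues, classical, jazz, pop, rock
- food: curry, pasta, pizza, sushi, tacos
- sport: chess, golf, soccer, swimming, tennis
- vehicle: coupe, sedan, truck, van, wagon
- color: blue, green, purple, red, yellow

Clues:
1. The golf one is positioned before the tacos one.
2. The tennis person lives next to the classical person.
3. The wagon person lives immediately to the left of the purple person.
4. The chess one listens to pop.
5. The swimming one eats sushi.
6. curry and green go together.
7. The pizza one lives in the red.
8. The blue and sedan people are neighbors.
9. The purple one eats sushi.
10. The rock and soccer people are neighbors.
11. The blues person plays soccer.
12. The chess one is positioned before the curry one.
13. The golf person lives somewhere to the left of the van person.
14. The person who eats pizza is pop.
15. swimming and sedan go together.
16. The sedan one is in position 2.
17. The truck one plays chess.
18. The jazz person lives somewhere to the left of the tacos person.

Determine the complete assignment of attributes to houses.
Solution:

House | Music | Food | Sport | Vehicle | Color
----------------------------------------------
  1   | jazz | pasta | tennis | wagon | blue
  2   | classical | sushi | swimming | sedan | purple
  3   | pop | pizza | chess | truck | red
  4   | rock | curry | golf | coupe | green
  5   | blues | tacos | soccer | van | yellow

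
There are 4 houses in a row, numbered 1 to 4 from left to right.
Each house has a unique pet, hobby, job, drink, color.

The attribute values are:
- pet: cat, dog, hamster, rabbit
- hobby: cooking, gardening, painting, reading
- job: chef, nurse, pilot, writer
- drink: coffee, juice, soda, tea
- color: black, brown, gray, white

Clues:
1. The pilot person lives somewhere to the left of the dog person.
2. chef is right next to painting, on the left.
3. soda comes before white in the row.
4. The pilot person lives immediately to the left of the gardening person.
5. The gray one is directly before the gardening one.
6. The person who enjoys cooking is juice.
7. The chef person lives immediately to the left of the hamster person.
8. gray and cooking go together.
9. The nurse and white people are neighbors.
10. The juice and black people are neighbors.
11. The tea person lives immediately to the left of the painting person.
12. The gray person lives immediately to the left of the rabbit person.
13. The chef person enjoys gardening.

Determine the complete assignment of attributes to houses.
Solution:

House | Pet | Hobby | Job | Drink | Color
-----------------------------------------
  1   | cat | cooking | pilot | juice | gray
  2   | rabbit | gardening | chef | tea | black
  3   | hamster | painting | nurse | soda | brown
  4   | dog | reading | writer | coffee | white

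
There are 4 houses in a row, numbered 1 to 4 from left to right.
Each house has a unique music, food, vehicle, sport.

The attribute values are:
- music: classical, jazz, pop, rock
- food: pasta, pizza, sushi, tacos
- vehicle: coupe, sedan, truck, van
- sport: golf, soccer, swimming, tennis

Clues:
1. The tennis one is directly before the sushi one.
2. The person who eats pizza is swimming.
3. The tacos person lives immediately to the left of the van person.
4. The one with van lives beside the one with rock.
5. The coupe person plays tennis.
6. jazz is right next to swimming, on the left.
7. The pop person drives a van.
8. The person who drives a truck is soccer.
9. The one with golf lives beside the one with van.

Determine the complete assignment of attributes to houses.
Solution:

House | Music | Food | Vehicle | Sport
--------------------------------------
  1   | jazz | tacos | sedan | golf
  2   | pop | pizza | van | swimming
  3   | rock | pasta | coupe | tennis
  4   | classical | sushi | truck | soccer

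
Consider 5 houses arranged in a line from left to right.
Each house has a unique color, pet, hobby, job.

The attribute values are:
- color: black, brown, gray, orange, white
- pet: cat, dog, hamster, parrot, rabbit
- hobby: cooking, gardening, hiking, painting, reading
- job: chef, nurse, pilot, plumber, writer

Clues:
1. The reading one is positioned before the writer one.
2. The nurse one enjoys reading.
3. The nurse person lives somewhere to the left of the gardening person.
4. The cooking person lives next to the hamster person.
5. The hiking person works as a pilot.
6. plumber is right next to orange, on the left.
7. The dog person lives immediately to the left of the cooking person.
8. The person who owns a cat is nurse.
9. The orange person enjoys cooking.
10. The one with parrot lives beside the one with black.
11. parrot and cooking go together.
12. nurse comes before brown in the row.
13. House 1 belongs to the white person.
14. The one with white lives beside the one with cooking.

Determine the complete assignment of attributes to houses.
Solution:

House | Color | Pet | Hobby | Job
---------------------------------
  1   | white | dog | painting | plumber
  2   | orange | parrot | cooking | chef
  3   | black | hamster | hiking | pilot
  4   | gray | cat | reading | nurse
  5   | brown | rabbit | gardening | writer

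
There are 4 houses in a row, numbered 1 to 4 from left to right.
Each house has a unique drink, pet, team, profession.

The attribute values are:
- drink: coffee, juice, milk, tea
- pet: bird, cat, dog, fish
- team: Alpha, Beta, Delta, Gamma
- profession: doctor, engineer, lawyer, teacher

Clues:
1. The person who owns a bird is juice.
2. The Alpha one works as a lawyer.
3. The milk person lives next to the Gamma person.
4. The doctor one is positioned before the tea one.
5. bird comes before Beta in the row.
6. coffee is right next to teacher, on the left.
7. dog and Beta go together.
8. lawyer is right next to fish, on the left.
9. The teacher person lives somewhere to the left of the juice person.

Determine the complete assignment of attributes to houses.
Solution:

House | Drink | Pet | Team | Profession
---------------------------------------
  1   | coffee | cat | Alpha | lawyer
  2   | milk | fish | Delta | teacher
  3   | juice | bird | Gamma | doctor
  4   | tea | dog | Beta | engineer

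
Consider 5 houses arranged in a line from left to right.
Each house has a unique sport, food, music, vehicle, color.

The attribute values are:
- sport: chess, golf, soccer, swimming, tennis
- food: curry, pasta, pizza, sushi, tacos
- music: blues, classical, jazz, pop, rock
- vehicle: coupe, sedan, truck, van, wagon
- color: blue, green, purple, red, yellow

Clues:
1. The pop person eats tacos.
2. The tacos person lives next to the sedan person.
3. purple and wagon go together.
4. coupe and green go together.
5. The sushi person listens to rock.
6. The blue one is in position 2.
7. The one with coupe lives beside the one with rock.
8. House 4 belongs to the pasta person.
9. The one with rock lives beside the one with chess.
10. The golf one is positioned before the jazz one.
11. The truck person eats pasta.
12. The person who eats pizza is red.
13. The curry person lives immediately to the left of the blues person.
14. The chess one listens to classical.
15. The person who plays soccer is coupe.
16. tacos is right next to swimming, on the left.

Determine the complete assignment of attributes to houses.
Solution:

House | Sport | Food | Music | Vehicle | Color
----------------------------------------------
  1   | soccer | tacos | pop | coupe | green
  2   | swimming | sushi | rock | sedan | blue
  3   | chess | curry | classical | wagon | purple
  4   | golf | pasta | blues | truck | yellow
  5   | tennis | pizza | jazz | van | red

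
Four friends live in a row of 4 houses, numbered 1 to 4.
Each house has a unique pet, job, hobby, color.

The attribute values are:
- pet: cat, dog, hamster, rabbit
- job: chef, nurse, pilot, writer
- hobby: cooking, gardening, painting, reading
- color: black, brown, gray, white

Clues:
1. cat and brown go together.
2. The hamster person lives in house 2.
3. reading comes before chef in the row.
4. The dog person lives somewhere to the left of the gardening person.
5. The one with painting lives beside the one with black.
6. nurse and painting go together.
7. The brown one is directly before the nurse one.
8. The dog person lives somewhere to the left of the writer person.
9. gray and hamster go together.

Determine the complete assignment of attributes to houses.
Solution:

House | Pet | Job | Hobby | Color
---------------------------------
  1   | cat | pilot | reading | brown
  2   | hamster | nurse | painting | gray
  3   | dog | chef | cooking | black
  4   | rabbit | writer | gardening | white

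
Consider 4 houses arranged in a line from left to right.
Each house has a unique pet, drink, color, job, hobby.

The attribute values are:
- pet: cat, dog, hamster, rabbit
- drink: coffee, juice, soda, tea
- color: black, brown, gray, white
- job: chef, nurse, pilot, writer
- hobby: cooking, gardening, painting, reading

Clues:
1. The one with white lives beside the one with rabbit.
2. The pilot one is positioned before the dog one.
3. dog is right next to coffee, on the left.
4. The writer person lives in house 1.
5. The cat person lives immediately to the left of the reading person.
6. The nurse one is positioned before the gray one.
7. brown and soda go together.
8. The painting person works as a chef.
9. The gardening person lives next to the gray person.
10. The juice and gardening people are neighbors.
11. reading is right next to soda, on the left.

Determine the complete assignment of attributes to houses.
Solution:

House | Pet | Drink | Color | Job | Hobby
-----------------------------------------
  1   | cat | tea | white | writer | cooking
  2   | rabbit | juice | black | pilot | reading
  3   | dog | soda | brown | nurse | gardening
  4   | hamster | coffee | gray | chef | painting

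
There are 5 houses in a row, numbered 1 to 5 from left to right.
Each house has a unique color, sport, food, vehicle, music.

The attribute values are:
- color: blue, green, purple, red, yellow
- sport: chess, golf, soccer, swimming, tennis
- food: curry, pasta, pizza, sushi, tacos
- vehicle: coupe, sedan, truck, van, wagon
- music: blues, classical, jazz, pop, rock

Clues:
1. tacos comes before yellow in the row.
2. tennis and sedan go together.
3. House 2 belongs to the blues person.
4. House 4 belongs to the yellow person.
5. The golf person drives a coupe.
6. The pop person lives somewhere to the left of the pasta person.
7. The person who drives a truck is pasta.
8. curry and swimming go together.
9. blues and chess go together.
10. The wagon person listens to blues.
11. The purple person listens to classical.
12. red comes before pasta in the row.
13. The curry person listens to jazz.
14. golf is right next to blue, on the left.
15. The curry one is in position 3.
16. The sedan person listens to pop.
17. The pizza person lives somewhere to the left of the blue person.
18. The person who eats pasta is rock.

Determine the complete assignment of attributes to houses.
Solution:

House | Color | Sport | Food | Vehicle | Music
----------------------------------------------
  1   | purple | golf | pizza | coupe | classical
  2   | blue | chess | tacos | wagon | blues
  3   | red | swimming | curry | van | jazz
  4   | yellow | tennis | sushi | sedan | pop
  5   | green | soccer | pasta | truck | rock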